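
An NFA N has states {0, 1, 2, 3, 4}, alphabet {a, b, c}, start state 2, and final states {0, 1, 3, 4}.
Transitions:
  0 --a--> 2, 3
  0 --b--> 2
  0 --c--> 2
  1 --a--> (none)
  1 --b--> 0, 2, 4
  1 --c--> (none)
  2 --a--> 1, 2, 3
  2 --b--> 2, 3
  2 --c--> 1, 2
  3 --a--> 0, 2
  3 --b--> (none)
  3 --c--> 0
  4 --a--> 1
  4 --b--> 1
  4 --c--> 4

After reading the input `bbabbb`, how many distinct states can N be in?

4

Start: {2}
read b: {2, 3}
read b: {2, 3}
read a: {0, 1, 2, 3}
read b: {0, 2, 3, 4}
read b: {1, 2, 3}
read b: {0, 2, 3, 4}
Final reachable set {0, 2, 3, 4} has 4 states.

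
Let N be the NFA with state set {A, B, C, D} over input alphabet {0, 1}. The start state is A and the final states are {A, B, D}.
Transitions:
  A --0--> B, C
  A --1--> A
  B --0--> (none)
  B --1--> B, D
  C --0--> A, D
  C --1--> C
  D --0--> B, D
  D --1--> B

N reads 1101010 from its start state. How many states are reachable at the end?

Start: {A}
read 1: {A}
read 1: {A}
read 0: {B, C}
read 1: {B, C, D}
read 0: {A, B, D}
read 1: {A, B, D}
read 0: {B, C, D}
Final reachable set {B, C, D} has 3 states.

3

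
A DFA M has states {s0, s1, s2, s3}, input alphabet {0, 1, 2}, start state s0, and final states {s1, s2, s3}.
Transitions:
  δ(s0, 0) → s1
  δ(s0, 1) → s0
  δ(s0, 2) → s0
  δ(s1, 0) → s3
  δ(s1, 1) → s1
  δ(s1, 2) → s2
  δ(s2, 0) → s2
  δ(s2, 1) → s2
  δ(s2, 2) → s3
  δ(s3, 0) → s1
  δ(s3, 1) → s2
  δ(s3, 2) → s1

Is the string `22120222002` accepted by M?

s0 --2--> s0
s0 --2--> s0
s0 --1--> s0
s0 --2--> s0
s0 --0--> s1
s1 --2--> s2
s2 --2--> s3
s3 --2--> s1
s1 --0--> s3
s3 --0--> s1
s1 --2--> s2
End in state s2, which is an accepting state.

accepted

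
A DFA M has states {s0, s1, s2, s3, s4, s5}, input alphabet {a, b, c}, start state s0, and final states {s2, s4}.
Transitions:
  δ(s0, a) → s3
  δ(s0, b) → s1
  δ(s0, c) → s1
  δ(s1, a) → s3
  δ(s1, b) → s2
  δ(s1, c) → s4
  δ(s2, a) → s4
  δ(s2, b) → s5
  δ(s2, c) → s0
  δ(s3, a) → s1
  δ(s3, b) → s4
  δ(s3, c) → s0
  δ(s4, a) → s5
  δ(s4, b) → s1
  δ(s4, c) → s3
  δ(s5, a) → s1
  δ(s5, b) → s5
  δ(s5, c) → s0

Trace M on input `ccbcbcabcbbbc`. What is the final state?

s0 --c--> s1
s1 --c--> s4
s4 --b--> s1
s1 --c--> s4
s4 --b--> s1
s1 --c--> s4
s4 --a--> s5
s5 --b--> s5
s5 --c--> s0
s0 --b--> s1
s1 --b--> s2
s2 --b--> s5
s5 --c--> s0

s0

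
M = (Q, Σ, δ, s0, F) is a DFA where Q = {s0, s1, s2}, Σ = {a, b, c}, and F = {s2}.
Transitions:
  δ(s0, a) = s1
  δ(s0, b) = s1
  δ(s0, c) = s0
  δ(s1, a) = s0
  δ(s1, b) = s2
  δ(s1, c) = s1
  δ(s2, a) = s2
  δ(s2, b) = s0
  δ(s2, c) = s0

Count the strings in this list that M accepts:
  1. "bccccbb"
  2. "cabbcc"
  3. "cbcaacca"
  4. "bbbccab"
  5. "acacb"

"bccccbb": rejected
"cabbcc": rejected
"cbcaacca": rejected
"bbbccab": accepted
"acacb": rejected

1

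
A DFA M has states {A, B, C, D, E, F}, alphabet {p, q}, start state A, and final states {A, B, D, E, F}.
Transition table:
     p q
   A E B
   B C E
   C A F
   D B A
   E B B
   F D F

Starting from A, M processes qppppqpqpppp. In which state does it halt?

A --q--> B
B --p--> C
C --p--> A
A --p--> E
E --p--> B
B --q--> E
E --p--> B
B --q--> E
E --p--> B
B --p--> C
C --p--> A
A --p--> E

E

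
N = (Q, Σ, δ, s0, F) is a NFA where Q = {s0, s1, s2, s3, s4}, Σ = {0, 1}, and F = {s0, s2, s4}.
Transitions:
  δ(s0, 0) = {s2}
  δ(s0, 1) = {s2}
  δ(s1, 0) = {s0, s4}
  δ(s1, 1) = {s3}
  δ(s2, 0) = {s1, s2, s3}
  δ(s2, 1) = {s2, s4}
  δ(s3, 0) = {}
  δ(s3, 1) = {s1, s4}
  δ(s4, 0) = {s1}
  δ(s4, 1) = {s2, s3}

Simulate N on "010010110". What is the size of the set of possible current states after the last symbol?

5

Start: {s0}
read 0: {s2}
read 1: {s2, s4}
read 0: {s1, s2, s3}
read 0: {s0, s1, s2, s3, s4}
read 1: {s1, s2, s3, s4}
read 0: {s0, s1, s2, s3, s4}
read 1: {s1, s2, s3, s4}
read 1: {s1, s2, s3, s4}
read 0: {s0, s1, s2, s3, s4}
Final reachable set {s0, s1, s2, s3, s4} has 5 states.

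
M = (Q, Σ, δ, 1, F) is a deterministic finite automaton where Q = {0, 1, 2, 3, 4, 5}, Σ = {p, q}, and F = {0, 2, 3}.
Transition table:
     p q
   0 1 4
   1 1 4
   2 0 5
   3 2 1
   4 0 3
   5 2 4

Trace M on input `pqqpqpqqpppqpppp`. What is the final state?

1

1 --p--> 1
1 --q--> 4
4 --q--> 3
3 --p--> 2
2 --q--> 5
5 --p--> 2
2 --q--> 5
5 --q--> 4
4 --p--> 0
0 --p--> 1
1 --p--> 1
1 --q--> 4
4 --p--> 0
0 --p--> 1
1 --p--> 1
1 --p--> 1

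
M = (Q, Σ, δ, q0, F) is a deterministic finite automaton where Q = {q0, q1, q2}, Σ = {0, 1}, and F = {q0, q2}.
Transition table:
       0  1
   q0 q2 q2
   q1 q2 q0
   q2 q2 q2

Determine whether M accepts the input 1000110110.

q0 --1--> q2
q2 --0--> q2
q2 --0--> q2
q2 --0--> q2
q2 --1--> q2
q2 --1--> q2
q2 --0--> q2
q2 --1--> q2
q2 --1--> q2
q2 --0--> q2
End in state q2, which is an accepting state.

accepted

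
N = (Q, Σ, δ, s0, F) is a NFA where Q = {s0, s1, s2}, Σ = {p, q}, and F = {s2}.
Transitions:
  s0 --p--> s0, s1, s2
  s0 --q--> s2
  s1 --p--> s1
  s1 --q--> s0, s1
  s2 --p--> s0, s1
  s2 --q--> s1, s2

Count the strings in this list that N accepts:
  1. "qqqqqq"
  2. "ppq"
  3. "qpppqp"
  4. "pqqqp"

"qqqqqq": accepted
"ppq": accepted
"qpppqp": accepted
"pqqqp": accepted

4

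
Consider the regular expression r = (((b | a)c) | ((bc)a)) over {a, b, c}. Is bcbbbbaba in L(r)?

Neither ((b|a)c) nor ((bc)a) matches bcbbbbaba.

no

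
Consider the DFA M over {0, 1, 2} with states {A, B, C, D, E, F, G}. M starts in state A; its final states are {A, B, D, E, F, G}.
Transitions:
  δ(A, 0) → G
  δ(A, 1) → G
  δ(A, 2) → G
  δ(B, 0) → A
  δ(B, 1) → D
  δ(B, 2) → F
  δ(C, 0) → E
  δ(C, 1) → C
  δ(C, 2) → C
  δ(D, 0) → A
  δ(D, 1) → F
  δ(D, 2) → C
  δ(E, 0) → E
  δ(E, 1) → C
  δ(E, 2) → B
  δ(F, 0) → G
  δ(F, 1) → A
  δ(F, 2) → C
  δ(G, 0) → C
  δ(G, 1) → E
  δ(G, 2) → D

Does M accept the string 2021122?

rejected

A --2--> G
G --0--> C
C --2--> C
C --1--> C
C --1--> C
C --2--> C
C --2--> C
End in state C, which is not an accepting state.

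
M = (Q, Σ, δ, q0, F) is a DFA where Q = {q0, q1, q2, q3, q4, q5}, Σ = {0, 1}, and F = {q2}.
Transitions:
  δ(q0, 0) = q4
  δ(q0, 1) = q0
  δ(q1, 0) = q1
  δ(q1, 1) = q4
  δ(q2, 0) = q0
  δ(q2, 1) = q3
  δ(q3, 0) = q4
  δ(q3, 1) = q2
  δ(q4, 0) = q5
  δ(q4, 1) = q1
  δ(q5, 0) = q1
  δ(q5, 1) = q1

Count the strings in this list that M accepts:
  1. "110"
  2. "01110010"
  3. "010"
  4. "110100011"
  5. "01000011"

"110": rejected
"01110010": rejected
"010": rejected
"110100011": rejected
"01000011": rejected

0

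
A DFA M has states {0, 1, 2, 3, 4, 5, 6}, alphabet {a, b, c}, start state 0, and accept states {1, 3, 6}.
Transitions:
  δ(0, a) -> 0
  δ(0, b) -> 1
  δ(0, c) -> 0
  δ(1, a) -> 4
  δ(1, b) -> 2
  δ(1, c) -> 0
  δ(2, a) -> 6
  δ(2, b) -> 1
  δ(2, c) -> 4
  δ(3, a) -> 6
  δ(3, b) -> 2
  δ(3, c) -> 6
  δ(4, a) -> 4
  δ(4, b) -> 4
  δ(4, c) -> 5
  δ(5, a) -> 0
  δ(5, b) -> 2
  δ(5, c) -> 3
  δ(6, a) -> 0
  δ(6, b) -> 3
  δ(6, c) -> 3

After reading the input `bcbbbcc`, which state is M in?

0

0 --b--> 1
1 --c--> 0
0 --b--> 1
1 --b--> 2
2 --b--> 1
1 --c--> 0
0 --c--> 0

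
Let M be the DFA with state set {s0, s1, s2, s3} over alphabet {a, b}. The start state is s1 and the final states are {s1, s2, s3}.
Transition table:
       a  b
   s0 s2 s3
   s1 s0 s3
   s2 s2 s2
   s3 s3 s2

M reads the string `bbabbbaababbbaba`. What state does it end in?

s1 --b--> s3
s3 --b--> s2
s2 --a--> s2
s2 --b--> s2
s2 --b--> s2
s2 --b--> s2
s2 --a--> s2
s2 --a--> s2
s2 --b--> s2
s2 --a--> s2
s2 --b--> s2
s2 --b--> s2
s2 --b--> s2
s2 --a--> s2
s2 --b--> s2
s2 --a--> s2

s2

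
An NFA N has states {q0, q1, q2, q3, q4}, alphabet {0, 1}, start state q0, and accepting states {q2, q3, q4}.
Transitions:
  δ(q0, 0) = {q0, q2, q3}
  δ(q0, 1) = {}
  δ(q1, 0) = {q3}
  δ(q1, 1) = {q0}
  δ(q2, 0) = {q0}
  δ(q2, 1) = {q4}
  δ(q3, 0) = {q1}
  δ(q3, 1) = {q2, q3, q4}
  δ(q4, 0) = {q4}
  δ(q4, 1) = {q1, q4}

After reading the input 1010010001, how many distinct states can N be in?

Start: {q0}
read 1: {}
The reachable set is empty and stays empty for the remaining 9 symbols.
Final reachable set {} has 0 states.

0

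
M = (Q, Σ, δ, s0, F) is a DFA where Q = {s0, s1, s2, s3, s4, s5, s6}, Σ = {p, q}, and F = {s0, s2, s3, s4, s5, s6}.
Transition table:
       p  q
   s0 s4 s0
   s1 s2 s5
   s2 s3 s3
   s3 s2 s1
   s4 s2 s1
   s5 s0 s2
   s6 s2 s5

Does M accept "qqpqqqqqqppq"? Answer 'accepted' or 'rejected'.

s0 --q--> s0
s0 --q--> s0
s0 --p--> s4
s4 --q--> s1
s1 --q--> s5
s5 --q--> s2
s2 --q--> s3
s3 --q--> s1
s1 --q--> s5
s5 --p--> s0
s0 --p--> s4
s4 --q--> s1
End in state s1, which is not an accepting state.

rejected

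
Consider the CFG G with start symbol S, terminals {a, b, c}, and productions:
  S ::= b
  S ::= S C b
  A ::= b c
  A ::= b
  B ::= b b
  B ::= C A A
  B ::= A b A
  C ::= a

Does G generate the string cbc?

no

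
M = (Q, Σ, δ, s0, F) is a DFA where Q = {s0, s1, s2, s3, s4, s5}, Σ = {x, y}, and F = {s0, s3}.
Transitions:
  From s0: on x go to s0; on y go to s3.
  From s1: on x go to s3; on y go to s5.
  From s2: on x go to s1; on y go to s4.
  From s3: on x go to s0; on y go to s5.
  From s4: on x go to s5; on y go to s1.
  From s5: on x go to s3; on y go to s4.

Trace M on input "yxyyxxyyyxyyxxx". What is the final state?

s0

s0 --y--> s3
s3 --x--> s0
s0 --y--> s3
s3 --y--> s5
s5 --x--> s3
s3 --x--> s0
s0 --y--> s3
s3 --y--> s5
s5 --y--> s4
s4 --x--> s5
s5 --y--> s4
s4 --y--> s1
s1 --x--> s3
s3 --x--> s0
s0 --x--> s0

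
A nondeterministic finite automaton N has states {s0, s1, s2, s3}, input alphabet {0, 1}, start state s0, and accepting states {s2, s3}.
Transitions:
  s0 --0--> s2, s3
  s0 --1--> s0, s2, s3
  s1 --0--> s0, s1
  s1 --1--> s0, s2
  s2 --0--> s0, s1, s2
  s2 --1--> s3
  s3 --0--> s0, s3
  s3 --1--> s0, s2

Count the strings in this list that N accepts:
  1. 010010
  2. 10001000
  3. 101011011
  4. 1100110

4

010010: accepted
10001000: accepted
101011011: accepted
1100110: accepted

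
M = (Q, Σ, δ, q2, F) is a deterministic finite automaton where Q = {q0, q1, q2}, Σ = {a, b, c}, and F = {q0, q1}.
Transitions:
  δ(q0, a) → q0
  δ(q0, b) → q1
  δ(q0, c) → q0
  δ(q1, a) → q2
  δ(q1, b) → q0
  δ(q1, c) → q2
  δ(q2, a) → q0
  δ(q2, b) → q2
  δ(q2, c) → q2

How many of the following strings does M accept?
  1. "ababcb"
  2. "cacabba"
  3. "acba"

"ababcb": rejected
"cacabba": accepted
"acba": rejected

1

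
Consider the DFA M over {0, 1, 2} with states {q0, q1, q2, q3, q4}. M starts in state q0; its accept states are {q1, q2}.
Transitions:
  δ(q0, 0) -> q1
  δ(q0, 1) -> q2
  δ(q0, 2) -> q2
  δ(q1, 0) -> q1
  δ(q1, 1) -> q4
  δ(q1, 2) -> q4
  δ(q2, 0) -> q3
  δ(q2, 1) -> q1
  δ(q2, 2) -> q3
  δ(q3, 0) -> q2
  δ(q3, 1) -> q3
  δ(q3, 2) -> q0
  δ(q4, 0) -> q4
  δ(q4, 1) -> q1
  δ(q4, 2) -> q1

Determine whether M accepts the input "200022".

accepted

q0 --2--> q2
q2 --0--> q3
q3 --0--> q2
q2 --0--> q3
q3 --2--> q0
q0 --2--> q2
End in state q2, which is an accepting state.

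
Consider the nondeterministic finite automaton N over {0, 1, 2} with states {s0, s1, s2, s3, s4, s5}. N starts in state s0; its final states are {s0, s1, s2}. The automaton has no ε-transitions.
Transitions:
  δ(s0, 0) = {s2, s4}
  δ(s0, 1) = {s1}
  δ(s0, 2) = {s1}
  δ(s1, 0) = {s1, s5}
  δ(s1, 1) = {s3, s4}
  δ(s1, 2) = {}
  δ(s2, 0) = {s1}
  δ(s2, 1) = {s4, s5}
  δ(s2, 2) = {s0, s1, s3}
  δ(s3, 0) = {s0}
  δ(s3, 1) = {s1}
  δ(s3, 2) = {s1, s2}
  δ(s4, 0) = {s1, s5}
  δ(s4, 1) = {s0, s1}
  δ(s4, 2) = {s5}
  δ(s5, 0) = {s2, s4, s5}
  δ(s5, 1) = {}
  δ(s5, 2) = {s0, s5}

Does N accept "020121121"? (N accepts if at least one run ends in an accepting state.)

Start: {s0}
read 0: {s2, s4}
read 2: {s0, s1, s3, s5}
read 0: {s0, s1, s2, s4, s5}
read 1: {s0, s1, s3, s4, s5}
read 2: {s0, s1, s2, s5}
read 1: {s1, s3, s4, s5}
read 1: {s0, s1, s3, s4}
read 2: {s1, s2, s5}
read 1: {s3, s4, s5}
Reachable ∩ accepting = {} — empty.

rejected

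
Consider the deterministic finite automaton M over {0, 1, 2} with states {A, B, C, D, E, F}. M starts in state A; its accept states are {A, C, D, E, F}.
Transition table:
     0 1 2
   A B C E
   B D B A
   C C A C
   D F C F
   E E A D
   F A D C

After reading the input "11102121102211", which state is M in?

A --1--> C
C --1--> A
A --1--> C
C --0--> C
C --2--> C
C --1--> A
A --2--> E
E --1--> A
A --1--> C
C --0--> C
C --2--> C
C --2--> C
C --1--> A
A --1--> C

C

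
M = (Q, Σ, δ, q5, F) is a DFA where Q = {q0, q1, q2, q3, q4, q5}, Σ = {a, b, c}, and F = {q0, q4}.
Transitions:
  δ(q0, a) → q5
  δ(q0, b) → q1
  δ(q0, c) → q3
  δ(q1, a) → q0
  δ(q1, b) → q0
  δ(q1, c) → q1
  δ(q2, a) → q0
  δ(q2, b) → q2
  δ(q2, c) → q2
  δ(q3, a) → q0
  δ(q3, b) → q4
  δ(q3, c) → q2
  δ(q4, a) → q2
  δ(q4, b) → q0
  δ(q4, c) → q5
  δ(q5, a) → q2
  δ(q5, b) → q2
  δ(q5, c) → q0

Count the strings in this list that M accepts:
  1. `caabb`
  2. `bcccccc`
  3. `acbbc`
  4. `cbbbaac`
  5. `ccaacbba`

`caabb`: rejected
`bcccccc`: rejected
`acbbc`: rejected
`cbbbaac`: accepted
`ccaacbba`: rejected

1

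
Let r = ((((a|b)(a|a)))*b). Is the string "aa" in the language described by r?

No split of aa into u·v has (((a|b)(a|a)))* matching u and b matching v.

no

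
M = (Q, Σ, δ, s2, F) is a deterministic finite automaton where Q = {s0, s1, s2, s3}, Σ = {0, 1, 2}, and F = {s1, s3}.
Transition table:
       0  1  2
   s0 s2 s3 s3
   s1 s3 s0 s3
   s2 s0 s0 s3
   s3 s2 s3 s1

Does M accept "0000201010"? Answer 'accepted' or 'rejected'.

s2 --0--> s0
s0 --0--> s2
s2 --0--> s0
s0 --0--> s2
s2 --2--> s3
s3 --0--> s2
s2 --1--> s0
s0 --0--> s2
s2 --1--> s0
s0 --0--> s2
End in state s2, which is not an accepting state.

rejected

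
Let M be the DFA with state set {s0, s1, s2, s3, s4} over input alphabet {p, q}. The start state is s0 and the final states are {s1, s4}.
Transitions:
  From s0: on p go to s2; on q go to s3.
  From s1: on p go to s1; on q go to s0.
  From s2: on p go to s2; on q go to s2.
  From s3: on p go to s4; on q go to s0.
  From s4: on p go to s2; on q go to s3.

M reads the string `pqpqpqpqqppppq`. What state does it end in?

s2

s0 --p--> s2
s2 --q--> s2
s2 --p--> s2
s2 --q--> s2
s2 --p--> s2
s2 --q--> s2
s2 --p--> s2
s2 --q--> s2
s2 --q--> s2
s2 --p--> s2
s2 --p--> s2
s2 --p--> s2
s2 --p--> s2
s2 --q--> s2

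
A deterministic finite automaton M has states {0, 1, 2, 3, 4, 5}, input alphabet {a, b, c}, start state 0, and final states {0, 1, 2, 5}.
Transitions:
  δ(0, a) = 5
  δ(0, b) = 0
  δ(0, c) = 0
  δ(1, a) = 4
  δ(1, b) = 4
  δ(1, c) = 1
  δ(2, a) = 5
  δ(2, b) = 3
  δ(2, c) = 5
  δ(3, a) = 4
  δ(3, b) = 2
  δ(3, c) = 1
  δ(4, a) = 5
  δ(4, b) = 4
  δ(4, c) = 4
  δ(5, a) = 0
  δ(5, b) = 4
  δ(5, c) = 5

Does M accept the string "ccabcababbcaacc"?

0 --c--> 0
0 --c--> 0
0 --a--> 5
5 --b--> 4
4 --c--> 4
4 --a--> 5
5 --b--> 4
4 --a--> 5
5 --b--> 4
4 --b--> 4
4 --c--> 4
4 --a--> 5
5 --a--> 0
0 --c--> 0
0 --c--> 0
End in state 0, which is an accepting state.

accepted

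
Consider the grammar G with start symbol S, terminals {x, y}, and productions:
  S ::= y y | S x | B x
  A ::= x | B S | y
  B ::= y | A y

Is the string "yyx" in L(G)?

yes

S ⇒ Sx ⇒ yyx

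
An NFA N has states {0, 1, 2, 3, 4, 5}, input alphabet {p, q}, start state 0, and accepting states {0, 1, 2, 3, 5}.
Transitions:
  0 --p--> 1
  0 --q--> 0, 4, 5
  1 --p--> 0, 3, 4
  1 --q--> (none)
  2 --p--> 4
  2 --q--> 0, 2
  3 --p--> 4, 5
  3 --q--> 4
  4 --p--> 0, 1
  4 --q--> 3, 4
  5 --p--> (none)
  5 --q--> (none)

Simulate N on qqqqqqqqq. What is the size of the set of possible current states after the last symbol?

Start: {0}
read q: {0, 4, 5}
read q: {0, 3, 4, 5}
read q: {0, 3, 4, 5}
read q: {0, 3, 4, 5}
read q: {0, 3, 4, 5}
read q: {0, 3, 4, 5}
read q: {0, 3, 4, 5}
read q: {0, 3, 4, 5}
read q: {0, 3, 4, 5}
Final reachable set {0, 3, 4, 5} has 4 states.

4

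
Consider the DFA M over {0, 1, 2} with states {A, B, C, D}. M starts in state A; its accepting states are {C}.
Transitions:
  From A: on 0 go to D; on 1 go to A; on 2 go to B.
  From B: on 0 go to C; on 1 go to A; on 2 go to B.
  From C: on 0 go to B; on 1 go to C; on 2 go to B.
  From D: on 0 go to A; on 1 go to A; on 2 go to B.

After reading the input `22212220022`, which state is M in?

A --2--> B
B --2--> B
B --2--> B
B --1--> A
A --2--> B
B --2--> B
B --2--> B
B --0--> C
C --0--> B
B --2--> B
B --2--> B

B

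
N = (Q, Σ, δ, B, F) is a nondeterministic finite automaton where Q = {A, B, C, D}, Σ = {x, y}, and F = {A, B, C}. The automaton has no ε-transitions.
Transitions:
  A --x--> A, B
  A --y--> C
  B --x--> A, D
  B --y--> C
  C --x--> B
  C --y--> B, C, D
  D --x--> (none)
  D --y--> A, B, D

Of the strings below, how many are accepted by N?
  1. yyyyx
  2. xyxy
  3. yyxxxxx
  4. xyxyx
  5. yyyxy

yyyyx: accepted
xyxy: accepted
yyxxxxx: accepted
xyxyx: accepted
yyyxy: accepted

5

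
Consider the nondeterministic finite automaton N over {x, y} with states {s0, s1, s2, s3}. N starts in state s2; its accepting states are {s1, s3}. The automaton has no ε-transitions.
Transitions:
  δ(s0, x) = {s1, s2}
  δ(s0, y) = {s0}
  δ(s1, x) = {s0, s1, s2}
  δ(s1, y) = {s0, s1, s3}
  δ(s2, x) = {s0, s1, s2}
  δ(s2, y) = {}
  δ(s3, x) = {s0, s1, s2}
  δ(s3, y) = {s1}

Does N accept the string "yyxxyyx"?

Start: {s2}
read y: {}
The reachable set is empty and stays empty for the remaining 6 symbols.
Reachable ∩ accepting = {} — empty.

rejected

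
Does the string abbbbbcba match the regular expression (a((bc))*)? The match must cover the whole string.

no

No split of abbbbbcba into u·v has a matching u and ((bc))* matching v.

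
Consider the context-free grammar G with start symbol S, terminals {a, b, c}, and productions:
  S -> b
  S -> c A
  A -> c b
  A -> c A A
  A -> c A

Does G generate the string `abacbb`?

no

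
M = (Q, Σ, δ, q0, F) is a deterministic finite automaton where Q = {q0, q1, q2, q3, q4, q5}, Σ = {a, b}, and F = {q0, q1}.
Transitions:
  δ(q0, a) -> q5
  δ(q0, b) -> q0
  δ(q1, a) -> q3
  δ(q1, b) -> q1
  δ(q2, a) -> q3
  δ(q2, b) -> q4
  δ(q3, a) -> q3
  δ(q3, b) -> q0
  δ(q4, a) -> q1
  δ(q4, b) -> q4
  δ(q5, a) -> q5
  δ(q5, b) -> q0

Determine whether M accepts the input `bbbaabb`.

accepted

q0 --b--> q0
q0 --b--> q0
q0 --b--> q0
q0 --a--> q5
q5 --a--> q5
q5 --b--> q0
q0 --b--> q0
End in state q0, which is an accepting state.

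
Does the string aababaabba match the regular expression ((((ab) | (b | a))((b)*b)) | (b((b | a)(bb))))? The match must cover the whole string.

no

Neither (((ab)|(b|a))((b)*b)) nor (b((b|a)(bb))) matches aababaabba.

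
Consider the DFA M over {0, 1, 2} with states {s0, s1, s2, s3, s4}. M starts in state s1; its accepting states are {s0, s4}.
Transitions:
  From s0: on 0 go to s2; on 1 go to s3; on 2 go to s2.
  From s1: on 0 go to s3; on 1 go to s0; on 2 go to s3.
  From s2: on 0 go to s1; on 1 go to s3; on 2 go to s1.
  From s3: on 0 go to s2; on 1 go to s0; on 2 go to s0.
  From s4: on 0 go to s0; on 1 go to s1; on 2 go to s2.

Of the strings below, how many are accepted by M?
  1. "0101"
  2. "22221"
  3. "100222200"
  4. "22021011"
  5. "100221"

2

"0101": rejected
"22221": accepted
"100222200": rejected
"22021011": accepted
"100221": rejected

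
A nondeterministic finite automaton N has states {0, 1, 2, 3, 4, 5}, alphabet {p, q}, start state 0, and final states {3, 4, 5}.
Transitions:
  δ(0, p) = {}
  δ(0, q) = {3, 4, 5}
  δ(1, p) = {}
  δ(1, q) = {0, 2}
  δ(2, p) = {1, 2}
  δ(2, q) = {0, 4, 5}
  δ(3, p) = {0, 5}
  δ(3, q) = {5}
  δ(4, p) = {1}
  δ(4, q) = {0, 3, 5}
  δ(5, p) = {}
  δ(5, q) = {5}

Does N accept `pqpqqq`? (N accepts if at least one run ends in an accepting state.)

Start: {0}
read p: {}
The reachable set is empty and stays empty for the remaining 5 symbols.
Reachable ∩ accepting = {} — empty.

rejected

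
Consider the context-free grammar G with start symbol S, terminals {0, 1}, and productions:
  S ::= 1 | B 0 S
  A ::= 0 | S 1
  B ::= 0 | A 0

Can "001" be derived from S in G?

yes

S ⇒ B0S ⇒ 00S ⇒ 001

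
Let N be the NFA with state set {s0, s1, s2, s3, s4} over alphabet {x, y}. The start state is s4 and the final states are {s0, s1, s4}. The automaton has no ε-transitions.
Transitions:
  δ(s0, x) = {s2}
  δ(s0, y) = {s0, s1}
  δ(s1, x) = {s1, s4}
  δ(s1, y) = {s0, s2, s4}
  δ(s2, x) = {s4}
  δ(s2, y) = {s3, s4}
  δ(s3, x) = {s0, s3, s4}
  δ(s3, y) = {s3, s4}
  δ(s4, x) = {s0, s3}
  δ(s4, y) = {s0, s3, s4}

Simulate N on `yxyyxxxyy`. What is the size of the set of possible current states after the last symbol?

5

Start: {s4}
read y: {s0, s3, s4}
read x: {s0, s2, s3, s4}
read y: {s0, s1, s3, s4}
read y: {s0, s1, s2, s3, s4}
read x: {s0, s1, s2, s3, s4}
read x: {s0, s1, s2, s3, s4}
read x: {s0, s1, s2, s3, s4}
read y: {s0, s1, s2, s3, s4}
read y: {s0, s1, s2, s3, s4}
Final reachable set {s0, s1, s2, s3, s4} has 5 states.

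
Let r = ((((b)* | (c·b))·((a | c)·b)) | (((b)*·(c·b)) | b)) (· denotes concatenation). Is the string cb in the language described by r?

The left alternative (((b)*|(c·b))·((a|c)·b)) matches cb.

yes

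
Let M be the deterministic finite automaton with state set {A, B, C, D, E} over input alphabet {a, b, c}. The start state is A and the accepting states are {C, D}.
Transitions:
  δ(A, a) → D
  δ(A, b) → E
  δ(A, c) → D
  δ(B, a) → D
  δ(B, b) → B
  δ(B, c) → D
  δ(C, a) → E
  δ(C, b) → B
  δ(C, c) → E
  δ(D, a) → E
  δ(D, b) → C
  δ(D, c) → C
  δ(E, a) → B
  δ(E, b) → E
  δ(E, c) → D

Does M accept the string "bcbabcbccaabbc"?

accepted

A --b--> E
E --c--> D
D --b--> C
C --a--> E
E --b--> E
E --c--> D
D --b--> C
C --c--> E
E --c--> D
D --a--> E
E --a--> B
B --b--> B
B --b--> B
B --c--> D
End in state D, which is an accepting state.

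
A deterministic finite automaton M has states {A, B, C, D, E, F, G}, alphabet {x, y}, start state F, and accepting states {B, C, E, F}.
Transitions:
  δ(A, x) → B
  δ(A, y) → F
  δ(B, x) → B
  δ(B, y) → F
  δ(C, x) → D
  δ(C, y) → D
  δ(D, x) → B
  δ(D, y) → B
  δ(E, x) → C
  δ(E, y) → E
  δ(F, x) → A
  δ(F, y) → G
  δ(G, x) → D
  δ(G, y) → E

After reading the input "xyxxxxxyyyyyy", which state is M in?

E

F --x--> A
A --y--> F
F --x--> A
A --x--> B
B --x--> B
B --x--> B
B --x--> B
B --y--> F
F --y--> G
G --y--> E
E --y--> E
E --y--> E
E --y--> E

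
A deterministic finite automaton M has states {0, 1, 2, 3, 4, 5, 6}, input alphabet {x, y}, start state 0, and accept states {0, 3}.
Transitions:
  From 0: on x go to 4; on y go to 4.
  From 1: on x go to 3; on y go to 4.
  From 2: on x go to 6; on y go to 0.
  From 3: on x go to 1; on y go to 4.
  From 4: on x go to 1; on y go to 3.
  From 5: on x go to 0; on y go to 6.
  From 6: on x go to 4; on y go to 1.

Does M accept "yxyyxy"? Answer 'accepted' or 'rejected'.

rejected

0 --y--> 4
4 --x--> 1
1 --y--> 4
4 --y--> 3
3 --x--> 1
1 --y--> 4
End in state 4, which is not an accepting state.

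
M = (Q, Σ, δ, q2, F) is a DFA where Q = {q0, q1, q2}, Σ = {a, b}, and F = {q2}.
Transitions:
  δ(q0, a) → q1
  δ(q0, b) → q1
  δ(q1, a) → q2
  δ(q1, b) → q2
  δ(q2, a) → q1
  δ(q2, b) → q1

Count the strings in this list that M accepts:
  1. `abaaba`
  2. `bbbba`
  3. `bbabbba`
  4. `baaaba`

2

`abaaba`: accepted
`bbbba`: rejected
`bbabbba`: rejected
`baaaba`: accepted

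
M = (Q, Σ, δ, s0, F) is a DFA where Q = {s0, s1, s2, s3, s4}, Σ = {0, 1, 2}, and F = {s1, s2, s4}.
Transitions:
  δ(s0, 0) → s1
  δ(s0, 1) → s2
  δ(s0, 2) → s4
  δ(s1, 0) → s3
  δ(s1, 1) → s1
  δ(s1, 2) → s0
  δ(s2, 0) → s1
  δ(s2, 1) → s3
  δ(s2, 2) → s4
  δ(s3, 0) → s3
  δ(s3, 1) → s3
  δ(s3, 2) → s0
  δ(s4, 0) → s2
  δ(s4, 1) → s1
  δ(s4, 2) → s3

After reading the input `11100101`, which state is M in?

s0 --1--> s2
s2 --1--> s3
s3 --1--> s3
s3 --0--> s3
s3 --0--> s3
s3 --1--> s3
s3 --0--> s3
s3 --1--> s3

s3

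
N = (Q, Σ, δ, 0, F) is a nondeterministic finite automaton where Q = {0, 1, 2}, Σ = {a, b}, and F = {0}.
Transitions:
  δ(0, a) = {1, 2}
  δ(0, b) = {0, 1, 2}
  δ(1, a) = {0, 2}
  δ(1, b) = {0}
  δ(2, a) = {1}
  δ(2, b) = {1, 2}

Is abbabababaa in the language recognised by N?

accepted

Start: {0}
read a: {1, 2}
read b: {0, 1, 2}
read b: {0, 1, 2}
read a: {0, 1, 2}
read b: {0, 1, 2}
read a: {0, 1, 2}
read b: {0, 1, 2}
read a: {0, 1, 2}
read b: {0, 1, 2}
read a: {0, 1, 2}
read a: {0, 1, 2}
Reachable ∩ accepting = {0} — nonempty.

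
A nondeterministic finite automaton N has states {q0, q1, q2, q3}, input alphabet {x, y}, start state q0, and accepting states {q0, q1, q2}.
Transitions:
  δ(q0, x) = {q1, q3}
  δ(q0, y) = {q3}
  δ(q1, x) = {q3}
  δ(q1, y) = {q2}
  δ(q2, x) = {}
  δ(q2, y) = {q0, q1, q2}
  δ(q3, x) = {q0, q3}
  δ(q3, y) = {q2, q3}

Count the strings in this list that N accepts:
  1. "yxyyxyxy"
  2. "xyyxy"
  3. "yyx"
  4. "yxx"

"yxyyxyxy": accepted
"xyyxy": accepted
"yyx": accepted
"yxx": accepted

4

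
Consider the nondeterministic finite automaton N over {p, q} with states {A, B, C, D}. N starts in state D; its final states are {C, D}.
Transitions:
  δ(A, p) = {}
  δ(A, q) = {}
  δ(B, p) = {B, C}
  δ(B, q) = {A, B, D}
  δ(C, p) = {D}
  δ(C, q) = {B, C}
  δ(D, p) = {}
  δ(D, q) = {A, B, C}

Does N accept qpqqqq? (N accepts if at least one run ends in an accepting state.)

accepted

Start: {D}
read q: {A, B, C}
read p: {B, C, D}
read q: {A, B, C, D}
read q: {A, B, C, D}
read q: {A, B, C, D}
read q: {A, B, C, D}
Reachable ∩ accepting = {C, D} — nonempty.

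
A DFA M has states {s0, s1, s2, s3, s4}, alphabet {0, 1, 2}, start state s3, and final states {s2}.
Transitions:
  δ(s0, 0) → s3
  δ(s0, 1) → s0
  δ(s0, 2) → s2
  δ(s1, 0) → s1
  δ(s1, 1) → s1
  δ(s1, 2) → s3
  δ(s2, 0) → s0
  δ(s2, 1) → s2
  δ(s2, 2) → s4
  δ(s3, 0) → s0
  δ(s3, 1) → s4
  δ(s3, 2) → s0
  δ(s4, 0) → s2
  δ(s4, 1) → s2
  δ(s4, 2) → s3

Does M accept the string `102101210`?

rejected

s3 --1--> s4
s4 --0--> s2
s2 --2--> s4
s4 --1--> s2
s2 --0--> s0
s0 --1--> s0
s0 --2--> s2
s2 --1--> s2
s2 --0--> s0
End in state s0, which is not an accepting state.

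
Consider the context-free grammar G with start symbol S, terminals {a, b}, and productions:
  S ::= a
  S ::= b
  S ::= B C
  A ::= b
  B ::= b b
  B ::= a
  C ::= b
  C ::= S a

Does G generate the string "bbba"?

S ⇒ BC ⇒ bbC ⇒ bbSa ⇒ bbba

yes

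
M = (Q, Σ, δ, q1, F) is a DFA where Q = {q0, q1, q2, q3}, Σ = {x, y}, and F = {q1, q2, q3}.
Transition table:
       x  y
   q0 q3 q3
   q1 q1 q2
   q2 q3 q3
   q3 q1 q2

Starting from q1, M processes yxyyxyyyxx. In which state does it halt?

q1 --y--> q2
q2 --x--> q3
q3 --y--> q2
q2 --y--> q3
q3 --x--> q1
q1 --y--> q2
q2 --y--> q3
q3 --y--> q2
q2 --x--> q3
q3 --x--> q1

q1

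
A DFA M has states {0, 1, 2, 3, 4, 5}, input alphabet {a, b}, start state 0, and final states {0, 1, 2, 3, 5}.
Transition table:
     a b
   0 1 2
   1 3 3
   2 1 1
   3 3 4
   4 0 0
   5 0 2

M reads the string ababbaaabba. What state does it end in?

0 --a--> 1
1 --b--> 3
3 --a--> 3
3 --b--> 4
4 --b--> 0
0 --a--> 1
1 --a--> 3
3 --a--> 3
3 --b--> 4
4 --b--> 0
0 --a--> 1

1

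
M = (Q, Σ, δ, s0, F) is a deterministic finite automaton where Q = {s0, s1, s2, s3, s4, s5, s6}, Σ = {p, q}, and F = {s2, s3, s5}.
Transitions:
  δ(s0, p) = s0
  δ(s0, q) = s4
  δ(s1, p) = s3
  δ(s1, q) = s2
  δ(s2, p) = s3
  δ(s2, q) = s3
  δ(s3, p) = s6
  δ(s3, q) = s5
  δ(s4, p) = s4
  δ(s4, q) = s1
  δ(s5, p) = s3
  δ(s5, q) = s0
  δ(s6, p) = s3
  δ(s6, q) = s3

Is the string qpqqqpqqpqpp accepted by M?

rejected

s0 --q--> s4
s4 --p--> s4
s4 --q--> s1
s1 --q--> s2
s2 --q--> s3
s3 --p--> s6
s6 --q--> s3
s3 --q--> s5
s5 --p--> s3
s3 --q--> s5
s5 --p--> s3
s3 --p--> s6
End in state s6, which is not an accepting state.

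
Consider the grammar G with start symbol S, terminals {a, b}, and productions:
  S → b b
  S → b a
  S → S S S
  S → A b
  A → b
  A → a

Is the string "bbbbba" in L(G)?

yes

S ⇒ SSS ⇒ bbSS ⇒ bbbbS ⇒ bbbbba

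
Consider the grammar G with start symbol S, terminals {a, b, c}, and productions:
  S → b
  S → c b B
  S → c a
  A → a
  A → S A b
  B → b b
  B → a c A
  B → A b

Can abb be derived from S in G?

no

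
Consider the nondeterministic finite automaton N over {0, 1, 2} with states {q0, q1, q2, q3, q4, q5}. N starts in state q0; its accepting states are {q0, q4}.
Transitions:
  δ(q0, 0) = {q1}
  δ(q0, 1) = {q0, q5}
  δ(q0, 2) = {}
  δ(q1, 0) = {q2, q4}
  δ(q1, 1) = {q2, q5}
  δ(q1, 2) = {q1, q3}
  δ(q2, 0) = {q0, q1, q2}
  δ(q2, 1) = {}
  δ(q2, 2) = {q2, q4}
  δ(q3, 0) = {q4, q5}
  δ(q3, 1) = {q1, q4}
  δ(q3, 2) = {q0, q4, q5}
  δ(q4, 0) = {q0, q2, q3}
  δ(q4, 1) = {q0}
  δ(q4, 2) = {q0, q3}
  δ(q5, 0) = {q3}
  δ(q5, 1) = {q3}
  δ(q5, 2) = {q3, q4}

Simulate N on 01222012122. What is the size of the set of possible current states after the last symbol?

6

Start: {q0}
read 0: {q1}
read 1: {q2, q5}
read 2: {q2, q3, q4}
read 2: {q0, q2, q3, q4, q5}
read 2: {q0, q2, q3, q4, q5}
read 0: {q0, q1, q2, q3, q4, q5}
read 1: {q0, q1, q2, q3, q4, q5}
read 2: {q0, q1, q2, q3, q4, q5}
read 1: {q0, q1, q2, q3, q4, q5}
read 2: {q0, q1, q2, q3, q4, q5}
read 2: {q0, q1, q2, q3, q4, q5}
Final reachable set {q0, q1, q2, q3, q4, q5} has 6 states.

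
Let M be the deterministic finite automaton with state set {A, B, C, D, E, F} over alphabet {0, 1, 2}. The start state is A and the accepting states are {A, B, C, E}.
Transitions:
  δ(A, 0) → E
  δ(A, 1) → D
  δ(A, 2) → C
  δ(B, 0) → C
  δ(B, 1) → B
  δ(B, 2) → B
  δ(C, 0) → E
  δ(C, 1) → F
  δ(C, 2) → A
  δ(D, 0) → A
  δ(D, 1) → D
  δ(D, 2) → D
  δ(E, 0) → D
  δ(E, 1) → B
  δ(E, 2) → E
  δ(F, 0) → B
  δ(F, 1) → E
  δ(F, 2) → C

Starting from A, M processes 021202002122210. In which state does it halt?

A

A --0--> E
E --2--> E
E --1--> B
B --2--> B
B --0--> C
C --2--> A
A --0--> E
E --0--> D
D --2--> D
D --1--> D
D --2--> D
D --2--> D
D --2--> D
D --1--> D
D --0--> A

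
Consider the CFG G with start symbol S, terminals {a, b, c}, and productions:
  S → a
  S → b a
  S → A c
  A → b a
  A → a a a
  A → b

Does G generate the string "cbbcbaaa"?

no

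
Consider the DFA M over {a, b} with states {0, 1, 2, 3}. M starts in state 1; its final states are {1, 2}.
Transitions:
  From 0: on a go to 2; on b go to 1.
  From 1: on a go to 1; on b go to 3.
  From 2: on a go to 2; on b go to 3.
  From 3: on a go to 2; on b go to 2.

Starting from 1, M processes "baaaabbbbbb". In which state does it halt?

1 --b--> 3
3 --a--> 2
2 --a--> 2
2 --a--> 2
2 --a--> 2
2 --b--> 3
3 --b--> 2
2 --b--> 3
3 --b--> 2
2 --b--> 3
3 --b--> 2

2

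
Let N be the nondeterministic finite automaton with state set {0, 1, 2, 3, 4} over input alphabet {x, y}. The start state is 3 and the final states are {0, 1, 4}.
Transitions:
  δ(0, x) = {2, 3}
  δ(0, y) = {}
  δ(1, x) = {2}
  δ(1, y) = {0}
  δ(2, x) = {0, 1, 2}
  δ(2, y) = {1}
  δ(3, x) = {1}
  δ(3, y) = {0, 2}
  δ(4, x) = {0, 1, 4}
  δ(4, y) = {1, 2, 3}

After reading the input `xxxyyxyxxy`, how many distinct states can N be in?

Start: {3}
read x: {1}
read x: {2}
read x: {0, 1, 2}
read y: {0, 1}
read y: {0}
read x: {2, 3}
read y: {0, 1, 2}
read x: {0, 1, 2, 3}
read x: {0, 1, 2, 3}
read y: {0, 1, 2}
Final reachable set {0, 1, 2} has 3 states.

3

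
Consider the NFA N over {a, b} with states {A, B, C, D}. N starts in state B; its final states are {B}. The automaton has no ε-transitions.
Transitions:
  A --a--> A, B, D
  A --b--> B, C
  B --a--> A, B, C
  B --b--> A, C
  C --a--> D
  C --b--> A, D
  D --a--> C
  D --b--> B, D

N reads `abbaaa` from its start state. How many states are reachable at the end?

Start: {B}
read a: {A, B, C}
read b: {A, B, C, D}
read b: {A, B, C, D}
read a: {A, B, C, D}
read a: {A, B, C, D}
read a: {A, B, C, D}
Final reachable set {A, B, C, D} has 4 states.

4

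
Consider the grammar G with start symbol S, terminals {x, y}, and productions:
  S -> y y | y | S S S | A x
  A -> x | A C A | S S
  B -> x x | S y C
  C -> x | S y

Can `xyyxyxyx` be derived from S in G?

no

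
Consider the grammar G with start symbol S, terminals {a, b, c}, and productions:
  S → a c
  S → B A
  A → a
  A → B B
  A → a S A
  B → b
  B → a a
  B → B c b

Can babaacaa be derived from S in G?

yes

S ⇒ BA ⇒ bA ⇒ baSA ⇒ baBAA ⇒ babAA ⇒ babaSAA ⇒ babaacAA ⇒ babaacaA ⇒ babaacaa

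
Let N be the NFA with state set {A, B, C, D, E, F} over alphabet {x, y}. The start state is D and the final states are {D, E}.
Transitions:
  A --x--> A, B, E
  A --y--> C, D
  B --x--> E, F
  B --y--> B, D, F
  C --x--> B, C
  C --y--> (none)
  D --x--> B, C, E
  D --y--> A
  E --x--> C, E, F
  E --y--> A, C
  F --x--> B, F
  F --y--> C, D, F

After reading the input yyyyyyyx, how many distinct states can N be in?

Start: {D}
read y: {A}
read y: {C, D}
read y: {A}
read y: {C, D}
read y: {A}
read y: {C, D}
read y: {A}
read x: {A, B, E}
Final reachable set {A, B, E} has 3 states.

3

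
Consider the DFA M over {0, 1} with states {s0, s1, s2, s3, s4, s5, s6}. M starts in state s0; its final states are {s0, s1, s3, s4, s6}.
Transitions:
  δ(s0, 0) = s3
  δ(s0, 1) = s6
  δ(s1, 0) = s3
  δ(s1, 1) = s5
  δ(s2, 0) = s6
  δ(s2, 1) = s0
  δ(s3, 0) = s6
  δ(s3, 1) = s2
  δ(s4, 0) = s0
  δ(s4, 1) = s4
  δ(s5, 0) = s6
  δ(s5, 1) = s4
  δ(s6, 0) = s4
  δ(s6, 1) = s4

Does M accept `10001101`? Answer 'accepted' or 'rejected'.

rejected

s0 --1--> s6
s6 --0--> s4
s4 --0--> s0
s0 --0--> s3
s3 --1--> s2
s2 --1--> s0
s0 --0--> s3
s3 --1--> s2
End in state s2, which is not an accepting state.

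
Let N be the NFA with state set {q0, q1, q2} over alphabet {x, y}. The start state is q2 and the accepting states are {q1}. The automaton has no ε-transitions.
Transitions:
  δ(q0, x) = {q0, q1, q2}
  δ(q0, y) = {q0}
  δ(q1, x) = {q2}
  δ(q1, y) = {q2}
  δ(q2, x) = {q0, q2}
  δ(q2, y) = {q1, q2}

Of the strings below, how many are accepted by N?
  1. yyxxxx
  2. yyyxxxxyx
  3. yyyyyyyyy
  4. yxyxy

4

yyxxxx: accepted
yyyxxxxyx: accepted
yyyyyyyyy: accepted
yxyxy: accepted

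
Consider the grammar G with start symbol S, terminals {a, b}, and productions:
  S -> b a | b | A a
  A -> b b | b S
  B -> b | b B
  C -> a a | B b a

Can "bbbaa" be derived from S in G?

S ⇒ Aa ⇒ bSa ⇒ bAaa ⇒ bbbaa

yes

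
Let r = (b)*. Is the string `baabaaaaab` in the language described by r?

no

baabaaaaab cannot be split into zero or more pieces each matching b.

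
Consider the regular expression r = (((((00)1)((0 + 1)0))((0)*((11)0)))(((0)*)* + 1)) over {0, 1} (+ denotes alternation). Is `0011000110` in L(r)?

yes

Split as 0011000110·ε: ((((00)1)((0+1)0))((0)*((11)0))) matches 0011000110 and (((0)*)*+1) matches ε.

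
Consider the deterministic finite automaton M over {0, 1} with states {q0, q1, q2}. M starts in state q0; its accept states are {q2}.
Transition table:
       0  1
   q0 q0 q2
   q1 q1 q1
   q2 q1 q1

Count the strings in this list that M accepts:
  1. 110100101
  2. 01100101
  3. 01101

0

110100101: rejected
01100101: rejected
01101: rejected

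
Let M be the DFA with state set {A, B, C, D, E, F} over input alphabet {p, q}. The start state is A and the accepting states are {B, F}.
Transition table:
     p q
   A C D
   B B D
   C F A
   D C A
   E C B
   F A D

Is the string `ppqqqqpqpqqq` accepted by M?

rejected

A --p--> C
C --p--> F
F --q--> D
D --q--> A
A --q--> D
D --q--> A
A --p--> C
C --q--> A
A --p--> C
C --q--> A
A --q--> D
D --q--> A
End in state A, which is not an accepting state.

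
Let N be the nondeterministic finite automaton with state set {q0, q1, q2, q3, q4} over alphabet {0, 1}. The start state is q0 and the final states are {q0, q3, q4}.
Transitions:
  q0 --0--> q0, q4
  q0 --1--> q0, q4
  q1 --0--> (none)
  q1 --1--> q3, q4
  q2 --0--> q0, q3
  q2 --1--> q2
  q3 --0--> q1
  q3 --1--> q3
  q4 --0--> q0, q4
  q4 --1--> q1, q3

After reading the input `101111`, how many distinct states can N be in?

4

Start: {q0}
read 1: {q0, q4}
read 0: {q0, q4}
read 1: {q0, q1, q3, q4}
read 1: {q0, q1, q3, q4}
read 1: {q0, q1, q3, q4}
read 1: {q0, q1, q3, q4}
Final reachable set {q0, q1, q3, q4} has 4 states.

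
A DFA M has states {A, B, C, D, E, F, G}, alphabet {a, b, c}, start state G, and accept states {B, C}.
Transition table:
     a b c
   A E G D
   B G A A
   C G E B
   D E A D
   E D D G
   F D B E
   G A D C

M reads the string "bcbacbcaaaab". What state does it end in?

A

G --b--> D
D --c--> D
D --b--> A
A --a--> E
E --c--> G
G --b--> D
D --c--> D
D --a--> E
E --a--> D
D --a--> E
E --a--> D
D --b--> A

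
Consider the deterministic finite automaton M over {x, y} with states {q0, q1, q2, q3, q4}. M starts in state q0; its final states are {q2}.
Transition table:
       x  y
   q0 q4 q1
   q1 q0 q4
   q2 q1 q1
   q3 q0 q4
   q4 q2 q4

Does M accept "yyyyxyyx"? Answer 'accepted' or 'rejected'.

q0 --y--> q1
q1 --y--> q4
q4 --y--> q4
q4 --y--> q4
q4 --x--> q2
q2 --y--> q1
q1 --y--> q4
q4 --x--> q2
End in state q2, which is an accepting state.

accepted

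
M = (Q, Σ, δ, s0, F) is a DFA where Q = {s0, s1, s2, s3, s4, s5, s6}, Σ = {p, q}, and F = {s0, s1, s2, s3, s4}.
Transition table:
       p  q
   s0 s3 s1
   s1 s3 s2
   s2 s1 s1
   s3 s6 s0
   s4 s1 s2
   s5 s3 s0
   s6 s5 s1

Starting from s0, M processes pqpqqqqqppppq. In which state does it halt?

s0 --p--> s3
s3 --q--> s0
s0 --p--> s3
s3 --q--> s0
s0 --q--> s1
s1 --q--> s2
s2 --q--> s1
s1 --q--> s2
s2 --p--> s1
s1 --p--> s3
s3 --p--> s6
s6 --p--> s5
s5 --q--> s0

s0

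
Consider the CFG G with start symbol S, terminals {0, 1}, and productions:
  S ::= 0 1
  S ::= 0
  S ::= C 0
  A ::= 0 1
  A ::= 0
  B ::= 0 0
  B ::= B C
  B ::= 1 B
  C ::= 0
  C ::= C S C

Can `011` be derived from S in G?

no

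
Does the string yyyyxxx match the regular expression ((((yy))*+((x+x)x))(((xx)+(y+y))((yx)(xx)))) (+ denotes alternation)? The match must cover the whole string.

yes

Split as yy·yyxxx: (((yy))*+((x+x)x)) matches yy and (((xx)+(y+y))((yx)(xx))) matches yyxxx.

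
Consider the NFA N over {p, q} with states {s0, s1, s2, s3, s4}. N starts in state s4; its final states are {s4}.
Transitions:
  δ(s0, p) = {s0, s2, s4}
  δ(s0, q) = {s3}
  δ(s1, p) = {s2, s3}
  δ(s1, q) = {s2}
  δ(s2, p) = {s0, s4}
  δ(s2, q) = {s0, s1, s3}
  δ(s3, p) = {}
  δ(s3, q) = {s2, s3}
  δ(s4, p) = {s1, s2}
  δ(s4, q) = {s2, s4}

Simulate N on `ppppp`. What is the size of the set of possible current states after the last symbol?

Start: {s4}
read p: {s1, s2}
read p: {s0, s2, s3, s4}
read p: {s0, s1, s2, s4}
read p: {s0, s1, s2, s3, s4}
read p: {s0, s1, s2, s3, s4}
Final reachable set {s0, s1, s2, s3, s4} has 5 states.

5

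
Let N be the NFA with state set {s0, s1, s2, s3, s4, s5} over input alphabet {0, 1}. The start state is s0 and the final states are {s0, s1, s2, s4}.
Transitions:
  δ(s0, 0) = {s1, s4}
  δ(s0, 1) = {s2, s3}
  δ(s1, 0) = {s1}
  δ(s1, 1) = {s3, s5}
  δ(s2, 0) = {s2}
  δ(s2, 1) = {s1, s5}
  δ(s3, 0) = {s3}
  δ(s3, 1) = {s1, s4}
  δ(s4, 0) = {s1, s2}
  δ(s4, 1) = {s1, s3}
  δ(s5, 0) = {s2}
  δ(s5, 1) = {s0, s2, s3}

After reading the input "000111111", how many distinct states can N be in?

6

Start: {s0}
read 0: {s1, s4}
read 0: {s1, s2}
read 0: {s1, s2}
read 1: {s1, s3, s5}
read 1: {s0, s1, s2, s3, s4, s5}
read 1: {s0, s1, s2, s3, s4, s5}
read 1: {s0, s1, s2, s3, s4, s5}
read 1: {s0, s1, s2, s3, s4, s5}
read 1: {s0, s1, s2, s3, s4, s5}
Final reachable set {s0, s1, s2, s3, s4, s5} has 6 states.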